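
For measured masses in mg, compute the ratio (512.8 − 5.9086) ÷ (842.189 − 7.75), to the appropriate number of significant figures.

0.6075

512.8 − 5.9086 = 506.8914, limited to 1 d.p. → 4 s.f.; 842.189 − 7.75 = 834.439, limited to 2 d.p. → 5 s.f.
Carrying full precision, 506.8914 ÷ 834.439 = 0.607463697167…; keep min(4, 5) = 4 s.f.
Rounded to 4 significant figures: 0.6075.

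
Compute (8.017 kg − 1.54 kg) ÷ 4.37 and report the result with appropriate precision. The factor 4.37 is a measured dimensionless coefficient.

1.48 kg

8.017 kg − 1.54 kg = 6.477 kg; the difference is limited to 2 decimal places (3 s.f.).
Carrying full precision, 6.477 ÷ 4.37 = 1.48215102975… kg; 4.37 has 3 s.f., so the result keeps min(3, 3) = 3 s.f.
Rounded to 3 significant figures: 1.48 kg.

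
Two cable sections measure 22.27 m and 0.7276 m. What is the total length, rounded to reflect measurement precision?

22.27 m + 0.7276 m = 22.9976 m.
Addition/subtraction keeps the fewest decimal places: 22.27 → 2 decimal places, 0.7276 → 4 decimal places; limit is 2.
Rounded to 2 decimal places: 23.00 m.

23.00 m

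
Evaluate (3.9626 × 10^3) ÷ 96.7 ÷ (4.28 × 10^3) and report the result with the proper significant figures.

(3.9626 × 10^3) ÷ 96.7 ÷ (4.28 × 10^3) = 0.00957436526882…
Multiplication/division keeps the fewest significant figures: 3.9626 × 10^3 → 5 s.f., 96.7 → 3 s.f., 4.28 × 10^3 → 3 s.f.; limit is 3.
Rounded to 3 significant figures: 0.00957.

0.00957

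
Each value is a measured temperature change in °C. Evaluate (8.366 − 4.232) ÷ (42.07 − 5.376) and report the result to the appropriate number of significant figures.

0.1127

8.366 − 4.232 = 4.134, limited to 3 d.p. → 4 s.f.; 42.07 − 5.376 = 36.694, limited to 2 d.p. → 4 s.f.
Carrying full precision, 4.134 ÷ 36.694 = 0.11266147054…; keep min(4, 4) = 4 s.f.
Rounded to 4 significant figures: 0.1127.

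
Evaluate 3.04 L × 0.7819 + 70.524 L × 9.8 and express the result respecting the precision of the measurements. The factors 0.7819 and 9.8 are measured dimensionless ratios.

3.04 × 0.7819 = 2.376976 → 2.38 L (3 s.f., last digit at the 10^-2 place).
70.524 × 9.8 = 691.1352 → 6.9 × 10² L (2 s.f., last digit at the 10^1 place).
Sum: 693.512176 L; keep the coarser place, 10^1.
Result: 6.9 × 10² L.

6.9 × 10² L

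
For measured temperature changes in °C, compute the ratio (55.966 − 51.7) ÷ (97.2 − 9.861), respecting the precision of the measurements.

55.966 − 51.7 = 4.266, limited to 1 d.p. → 2 s.f.; 97.2 − 9.861 = 87.339, limited to 1 d.p. → 3 s.f.
Carrying full precision, 4.266 ÷ 87.339 = 0.0488441589668…; keep min(2, 3) = 2 s.f.
Rounded to 2 significant figures: 4.9 × 10⁻².

4.9 × 10⁻²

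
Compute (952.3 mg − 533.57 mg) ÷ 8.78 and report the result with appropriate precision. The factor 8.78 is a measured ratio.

47.7 mg

952.3 mg − 533.57 mg = 418.73 mg; the difference is limited to 1 decimal place (4 s.f.).
Carrying full precision, 418.73 ÷ 8.78 = 47.6913439636… mg; 8.78 has 3 s.f., so the result keeps min(4, 3) = 3 s.f.
Rounded to 3 significant figures: 47.7 mg.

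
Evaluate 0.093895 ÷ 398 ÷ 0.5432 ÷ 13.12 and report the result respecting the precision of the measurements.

3.31 × 10⁻⁵

0.093895 ÷ 398 ÷ 0.5432 ÷ 13.12 = 0.0000331028813876…
Multiplication/division keeps the fewest significant figures: 0.093895 → 5 s.f., 398 → 3 s.f., 0.5432 → 4 s.f., 13.12 → 4 s.f.; limit is 3.
Rounded to 3 significant figures: 3.31 × 10⁻⁵.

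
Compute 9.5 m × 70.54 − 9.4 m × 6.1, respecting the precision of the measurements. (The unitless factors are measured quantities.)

6.1 × 10^2 m

9.5 × 70.54 = 670.13 → 6.7 × 10^2 m (2 s.f., last digit at the 10^1 place).
9.4 × 6.1 = 57.34 → 57 m (2 s.f., last digit at the 10^0 place).
Difference: 612.79 m; keep the coarser place, 10^1.
Result: 6.1 × 10^2 m.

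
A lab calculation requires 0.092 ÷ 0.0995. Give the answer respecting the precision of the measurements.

0.092 ÷ 0.0995 = 0.924623115578…
Multiplication/division keeps the fewest significant figures: 0.092 → 2 s.f., 0.0995 → 3 s.f.; limit is 2.
Rounded to 2 significant figures: 0.92.

0.92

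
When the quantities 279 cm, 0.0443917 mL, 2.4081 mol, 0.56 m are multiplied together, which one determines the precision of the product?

279 cm → 3 s.f.; 0.0443917 mL → 6 s.f.; 2.4081 mol → 5 s.f.; 0.56 m → 2 s.f.
The fewest is 2 significant figures, from 0.56 m.

0.56 m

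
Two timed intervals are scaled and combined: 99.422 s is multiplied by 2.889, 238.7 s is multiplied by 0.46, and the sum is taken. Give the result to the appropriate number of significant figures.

4.0 × 10^2 s

99.422 × 2.889 = 287.230158 → 287.2 s (4 s.f., last digit at the 10^-1 place).
238.7 × 0.46 = 109.802 → 1.1 × 10^2 s (2 s.f., last digit at the 10^1 place).
Sum: 397.032158 s; keep the coarser place, 10^1.
Result: 4.0 × 10^2 s.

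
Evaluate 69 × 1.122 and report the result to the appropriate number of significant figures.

69 × 1.122 = 77.418
Multiplication/division keeps the fewest significant figures: 69 → 2 s.f., 1.122 → 4 s.f.; limit is 2.
Rounded to 2 significant figures: 77.

77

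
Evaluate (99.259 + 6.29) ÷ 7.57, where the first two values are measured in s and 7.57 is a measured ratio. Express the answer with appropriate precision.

13.9 s

99.259 s + 6.29 s = 105.549 s; the sum is limited to 2 decimal places (5 s.f.).
Carrying full precision, 105.549 ÷ 7.57 = 13.9430647292… s; 7.57 has 3 s.f., so the result keeps min(5, 3) = 3 s.f.
Rounded to 3 significant figures: 13.9 s.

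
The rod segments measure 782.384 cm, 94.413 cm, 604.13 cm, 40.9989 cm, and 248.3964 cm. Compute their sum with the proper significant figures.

782.384 cm + 94.413 cm + 604.13 cm + 40.9989 cm + 248.3964 cm = 1770.3223 cm.
Addition/subtraction keeps the fewest decimal places: 782.384 → 3 decimal places, 94.413 → 3 decimal places, 604.13 → 2 decimal places, 40.9989 → 4 decimal places, 248.3964 → 4 decimal places; limit is 2.
Rounded to 2 decimal places: 1770.32 cm.

1770.32 cm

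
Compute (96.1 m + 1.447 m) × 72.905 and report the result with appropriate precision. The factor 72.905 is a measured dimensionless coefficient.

7.11 × 10^3 m

96.1 m + 1.447 m = 97.547 m; the sum is limited to 1 decimal place (3 s.f.).
Carrying full precision, 97.547 × 72.905 = 7111.664035 m; 72.905 has 5 s.f., so the result keeps min(3, 5) = 3 s.f.
Rounded to 3 significant figures: 7.11 × 10^3 m.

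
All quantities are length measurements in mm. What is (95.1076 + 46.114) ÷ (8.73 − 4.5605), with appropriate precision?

33.9

95.1076 + 46.114 = 141.2216, limited to 3 d.p. → 6 s.f.; 8.73 − 4.5605 = 4.1695, limited to 2 d.p. → 3 s.f.
Carrying full precision, 141.2216 ÷ 4.1695 = 33.8701522964…; keep min(6, 3) = 3 s.f.
Rounded to 3 significant figures: 33.9.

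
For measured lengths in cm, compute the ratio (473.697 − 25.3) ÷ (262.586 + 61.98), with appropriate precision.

1.382

473.697 − 25.3 = 448.397, limited to 1 d.p. → 4 s.f.; 262.586 + 61.98 = 324.566, limited to 2 d.p. → 5 s.f.
Carrying full precision, 448.397 ÷ 324.566 = 1.38152794809…; keep min(4, 5) = 4 s.f.
Rounded to 4 significant figures: 1.382.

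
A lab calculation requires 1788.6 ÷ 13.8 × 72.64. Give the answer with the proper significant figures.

1788.6 ÷ 13.8 × 72.64 = 9414.77565217…
Multiplication/division keeps the fewest significant figures: 1788.6 → 5 s.f., 13.8 → 3 s.f., 72.64 → 4 s.f.; limit is 3.
Rounded to 3 significant figures: 9.41 × 10³.

9.41 × 10³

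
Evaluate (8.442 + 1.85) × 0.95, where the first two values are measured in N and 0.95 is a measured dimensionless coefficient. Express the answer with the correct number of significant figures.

9.8 N

8.442 N + 1.85 N = 10.292 N; the sum is limited to 2 decimal places (4 s.f.).
Carrying full precision, 10.292 × 0.95 = 9.7774 N; 0.95 has 2 s.f., so the result keeps min(4, 2) = 2 s.f.
Rounded to 2 significant figures: 9.8 N.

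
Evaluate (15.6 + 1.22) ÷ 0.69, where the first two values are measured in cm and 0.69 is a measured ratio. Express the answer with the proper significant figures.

15.6 cm + 1.22 cm = 16.82 cm; the sum is limited to 1 decimal place (3 s.f.).
Carrying full precision, 16.82 ÷ 0.69 = 24.3768115942… cm; 0.69 has 2 s.f., so the result keeps min(3, 2) = 2 s.f.
Rounded to 2 significant figures: 24 cm.

24 cm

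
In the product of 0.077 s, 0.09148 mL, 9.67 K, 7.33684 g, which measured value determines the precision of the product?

0.077 s → 2 s.f.; 0.09148 mL → 4 s.f.; 9.67 K → 3 s.f.; 7.33684 g → 6 s.f.
The fewest is 2 significant figures, from 0.077 s.

0.077 s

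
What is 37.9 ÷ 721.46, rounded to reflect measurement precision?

0.0525

37.9 ÷ 721.46 = 0.0525323649267…
Multiplication/division keeps the fewest significant figures: 37.9 → 3 s.f., 721.46 → 5 s.f.; limit is 3.
Rounded to 3 significant figures: 0.0525.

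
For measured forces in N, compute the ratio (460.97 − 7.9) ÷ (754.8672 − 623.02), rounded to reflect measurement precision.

3.436

460.97 − 7.9 = 453.07, limited to 1 d.p. → 4 s.f.; 754.8672 − 623.02 = 131.8472, limited to 2 d.p. → 5 s.f.
Carrying full precision, 453.07 ÷ 131.8472 = 3.43632629286…; keep min(4, 5) = 4 s.f.
Rounded to 4 significant figures: 3.436.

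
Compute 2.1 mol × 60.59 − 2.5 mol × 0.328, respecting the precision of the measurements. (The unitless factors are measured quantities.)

2.1 × 60.59 = 127.239 → 1.3 × 10² mol (2 s.f., last digit at the 10^1 place).
2.5 × 0.328 = 0.82 → 0.82 mol (2 s.f., last digit at the 10^-2 place).
Difference: 126.419 mol; keep the coarser place, 10^1.
Result: 1.3 × 10² mol.

1.3 × 10² mol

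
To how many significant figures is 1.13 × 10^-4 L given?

3

1.13 × 10^-4: in scientific notation every digit of the coefficient is significant.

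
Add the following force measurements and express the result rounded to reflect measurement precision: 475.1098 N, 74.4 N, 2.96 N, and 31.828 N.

475.1098 N + 74.4 N + 2.96 N + 31.828 N = 584.2978 N.
Addition/subtraction keeps the fewest decimal places: 475.1098 → 4 decimal places, 74.4 → 1 decimal place, 2.96 → 2 decimal places, 31.828 → 3 decimal places; limit is 1.
Rounded to 1 decimal place: 584.3 N.

584.3 N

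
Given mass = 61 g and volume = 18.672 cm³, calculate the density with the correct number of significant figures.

density = 61 g ÷ 18.672 cm³ = 3.26692373608… g/cm³.
61 has 2 significant figures; 18.672 has 5.
Division/multiplication keeps the fewest: 2 significant figures.
Rounded: 3.3 g/cm³.

3.3 g/cm³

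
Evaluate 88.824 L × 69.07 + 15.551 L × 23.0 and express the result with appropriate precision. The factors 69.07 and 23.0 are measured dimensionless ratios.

6493 L

88.824 × 69.07 = 6135.07368 → 6135 L (4 s.f., last digit at the 10^0 place).
15.551 × 23.0 = 357.673 → 358 L (3 s.f., last digit at the 10^0 place).
Sum: 6492.74668 L; keep the coarser place, 10^0.
Result: 6493 L.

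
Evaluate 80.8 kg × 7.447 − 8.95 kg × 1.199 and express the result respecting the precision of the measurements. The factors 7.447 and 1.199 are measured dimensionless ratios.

80.8 × 7.447 = 601.7176 → 602 kg (3 s.f., last digit at the 10^0 place).
8.95 × 1.199 = 10.73105 → 10.7 kg (3 s.f., last digit at the 10^-1 place).
Difference: 590.98655 kg; keep the coarser place, 10^0.
Result: 5.91 × 10^2 kg.

5.91 × 10^2 kg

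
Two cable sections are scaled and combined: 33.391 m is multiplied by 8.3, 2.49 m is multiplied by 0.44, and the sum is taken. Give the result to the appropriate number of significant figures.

2.8 × 10² m

33.391 × 8.3 = 277.1453 → 2.8 × 10² m (2 s.f., last digit at the 10^1 place).
2.49 × 0.44 = 1.0956 → 1.1 m (2 s.f., last digit at the 10^-1 place).
Sum: 278.2409 m; keep the coarser place, 10^1.
Result: 2.8 × 10² m.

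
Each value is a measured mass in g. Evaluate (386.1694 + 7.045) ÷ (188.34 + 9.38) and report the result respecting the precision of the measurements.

1.9887

386.1694 + 7.045 = 393.2144, limited to 3 d.p. → 6 s.f.; 188.34 + 9.38 = 197.72, limited to 2 d.p. → 5 s.f.
Carrying full precision, 393.2144 ÷ 197.72 = 1.98874367793…; keep min(6, 5) = 5 s.f.
Rounded to 5 significant figures: 1.9887.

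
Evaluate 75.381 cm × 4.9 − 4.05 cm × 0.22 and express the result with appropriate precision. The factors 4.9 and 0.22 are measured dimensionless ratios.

3.7 × 10² cm

75.381 × 4.9 = 369.3669 → 3.7 × 10² cm (2 s.f., last digit at the 10^1 place).
4.05 × 0.22 = 0.891 → 8.9 × 10⁻¹ cm (2 s.f., last digit at the 10^-2 place).
Difference: 368.4759 cm; keep the coarser place, 10^1.
Result: 3.7 × 10² cm.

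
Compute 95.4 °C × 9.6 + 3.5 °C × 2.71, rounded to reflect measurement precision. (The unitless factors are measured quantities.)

9.3 × 10² °C

95.4 × 9.6 = 915.84 → 9.2 × 10² °C (2 s.f., last digit at the 10^1 place).
3.5 × 2.71 = 9.485 → 9.5 °C (2 s.f., last digit at the 10^-1 place).
Sum: 925.325 °C; keep the coarser place, 10^1.
Result: 9.3 × 10² °C.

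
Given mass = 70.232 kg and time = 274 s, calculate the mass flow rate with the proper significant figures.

0.256 kg/s

mass flow rate = 70.232 kg ÷ 274 s = 0.256321167883… kg/s.
70.232 has 5 significant figures; 274 has 3.
Division/multiplication keeps the fewest: 3 significant figures.
Rounded: 0.256 kg/s.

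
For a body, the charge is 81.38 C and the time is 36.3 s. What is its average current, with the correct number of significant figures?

2.24 A

average current = 81.38 C ÷ 36.3 s = 2.24187327824… A.
81.38 has 4 significant figures; 36.3 has 3.
Division/multiplication keeps the fewest: 3 significant figures.
Rounded: 2.24 A.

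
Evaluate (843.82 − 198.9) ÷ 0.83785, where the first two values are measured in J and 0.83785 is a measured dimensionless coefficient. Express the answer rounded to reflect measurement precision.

769.7 J

843.82 J − 198.9 J = 644.92 J; the difference is limited to 1 decimal place (4 s.f.).
Carrying full precision, 644.92 ÷ 0.83785 = 769.732052277… J; 0.83785 has 5 s.f., so the result keeps min(4, 5) = 4 s.f.
Rounded to 4 significant figures: 769.7 J.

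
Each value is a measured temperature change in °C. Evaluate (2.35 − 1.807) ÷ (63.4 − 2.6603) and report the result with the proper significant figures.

0.0089

2.35 − 1.807 = 0.543, limited to 2 d.p. → 2 s.f.; 63.4 − 2.6603 = 60.7397, limited to 1 d.p. → 3 s.f.
Carrying full precision, 0.543 ÷ 60.7397 = 0.00893978732197…; keep min(2, 3) = 2 s.f.
Rounded to 2 significant figures: 0.0089.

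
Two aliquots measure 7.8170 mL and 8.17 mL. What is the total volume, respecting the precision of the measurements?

15.99 mL

7.8170 mL + 8.17 mL = 15.9870 mL.
Addition/subtraction keeps the fewest decimal places: 7.8170 → 4 decimal places, 8.17 → 2 decimal places; limit is 2.
Rounded to 2 decimal places: 15.99 mL.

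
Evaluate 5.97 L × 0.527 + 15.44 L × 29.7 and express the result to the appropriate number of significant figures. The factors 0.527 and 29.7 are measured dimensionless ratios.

5.97 × 0.527 = 3.14619 → 3.15 L (3 s.f., last digit at the 10^-2 place).
15.44 × 29.7 = 458.568 → 459 L (3 s.f., last digit at the 10^0 place).
Sum: 461.71419 L; keep the coarser place, 10^0.
Result: 4.62 × 10^2 L.

4.62 × 10^2 L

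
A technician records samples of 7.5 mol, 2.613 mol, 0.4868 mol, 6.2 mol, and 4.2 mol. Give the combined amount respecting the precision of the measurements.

21.0 mol

7.5 mol + 2.613 mol + 0.4868 mol + 6.2 mol + 4.2 mol = 20.9998 mol.
Addition/subtraction keeps the fewest decimal places: 7.5 → 1 decimal place, 2.613 → 3 decimal places, 0.4868 → 4 decimal places, 6.2 → 1 decimal place, 4.2 → 1 decimal place; limit is 1.
Rounded to 1 decimal place: 21.0 mol.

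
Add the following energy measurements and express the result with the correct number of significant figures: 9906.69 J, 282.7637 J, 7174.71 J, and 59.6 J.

17423.8 J

9906.69 J + 282.7637 J + 7174.71 J + 59.6 J = 17423.7637 J.
Addition/subtraction keeps the fewest decimal places: 9906.69 → 2 decimal places, 282.7637 → 4 decimal places, 7174.71 → 2 decimal places, 59.6 → 1 decimal place; limit is 1.
Rounded to 1 decimal place: 17423.8 J.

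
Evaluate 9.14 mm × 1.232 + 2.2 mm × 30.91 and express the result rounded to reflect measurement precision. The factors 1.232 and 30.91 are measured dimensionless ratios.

79 mm

9.14 × 1.232 = 11.26048 → 11.3 mm (3 s.f., last digit at the 10^-1 place).
2.2 × 30.91 = 68.002 → 68 mm (2 s.f., last digit at the 10^0 place).
Sum: 79.26248 mm; keep the coarser place, 10^0.
Result: 79 mm.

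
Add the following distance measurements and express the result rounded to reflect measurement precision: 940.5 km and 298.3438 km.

1238.8 km

940.5 km + 298.3438 km = 1238.8438 km.
Addition/subtraction keeps the fewest decimal places: 940.5 → 1 decimal place, 298.3438 → 4 decimal places; limit is 1.
Rounded to 1 decimal place: 1238.8 km.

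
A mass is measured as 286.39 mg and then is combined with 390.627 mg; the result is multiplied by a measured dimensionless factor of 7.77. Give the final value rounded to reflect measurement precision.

286.39 mg + 390.627 mg = 677.017 mg; the sum is limited to 2 decimal places (5 s.f.).
Carrying full precision, 677.017 × 7.77 = 5260.42209 mg; 7.77 has 3 s.f., so the result keeps min(5, 3) = 3 s.f.
Rounded to 3 significant figures: 5.26 × 10^3 mg.

5.26 × 10^3 mg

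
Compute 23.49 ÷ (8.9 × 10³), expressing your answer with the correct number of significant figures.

23.49 ÷ (8.9 × 10³) = 0.0026393258427…
Multiplication/division keeps the fewest significant figures: 23.49 → 4 s.f., 8.9 × 10³ → 2 s.f.; limit is 2.
Rounded to 2 significant figures: 0.0026.

0.0026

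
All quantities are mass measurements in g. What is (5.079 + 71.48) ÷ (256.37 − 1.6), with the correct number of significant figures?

5.079 + 71.48 = 76.559, limited to 2 d.p. → 4 s.f.; 256.37 − 1.6 = 254.77, limited to 1 d.p. → 4 s.f.
Carrying full precision, 76.559 ÷ 254.77 = 0.300502413942…; keep min(4, 4) = 4 s.f.
Rounded to 4 significant figures: 0.3005.

0.3005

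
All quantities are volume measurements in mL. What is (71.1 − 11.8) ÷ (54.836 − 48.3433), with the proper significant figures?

9.13

71.1 − 11.8 = 59.3, limited to 1 d.p. → 3 s.f.; 54.836 − 48.3433 = 6.4927, limited to 3 d.p. → 4 s.f.
Carrying full precision, 59.3 ÷ 6.4927 = 9.13333436013…; keep min(3, 4) = 3 s.f.
Rounded to 3 significant figures: 9.13.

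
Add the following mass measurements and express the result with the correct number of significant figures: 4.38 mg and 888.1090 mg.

892.49 mg

4.38 mg + 888.1090 mg = 892.4890 mg.
Addition/subtraction keeps the fewest decimal places: 4.38 → 2 decimal places, 888.1090 → 4 decimal places; limit is 2.
Rounded to 2 decimal places: 892.49 mg.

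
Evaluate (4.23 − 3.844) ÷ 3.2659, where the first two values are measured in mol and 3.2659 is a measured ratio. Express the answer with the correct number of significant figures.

0.12 mol

4.23 mol − 3.844 mol = 0.386 mol; the difference is limited to 2 decimal places (2 s.f.).
Carrying full precision, 0.386 ÷ 3.2659 = 0.118191004011… mol; 3.2659 has 5 s.f., so the result keeps min(2, 5) = 2 s.f.
Rounded to 2 significant figures: 0.12 mol.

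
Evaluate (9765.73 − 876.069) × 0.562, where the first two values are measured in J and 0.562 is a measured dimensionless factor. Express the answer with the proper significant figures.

5.00 × 10^3 J

9765.73 J − 876.069 J = 8889.661 J; the difference is limited to 2 decimal places (6 s.f.).
Carrying full precision, 8889.661 × 0.562 = 4995.989482 J; 0.562 has 3 s.f., so the result keeps min(6, 3) = 3 s.f.
Rounded to 3 significant figures: 5.00 × 10^3 J.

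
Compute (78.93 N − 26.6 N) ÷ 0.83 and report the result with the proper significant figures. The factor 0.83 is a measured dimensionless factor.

78.93 N − 26.6 N = 52.33 N; the difference is limited to 1 decimal place (3 s.f.).
Carrying full precision, 52.33 ÷ 0.83 = 63.0481927711… N; 0.83 has 2 s.f., so the result keeps min(3, 2) = 2 s.f.
Rounded to 2 significant figures: 63 N.

63 N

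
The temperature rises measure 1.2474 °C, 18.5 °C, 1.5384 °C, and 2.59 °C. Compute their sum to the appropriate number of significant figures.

1.2474 °C + 18.5 °C + 1.5384 °C + 2.59 °C = 23.8758 °C.
Addition/subtraction keeps the fewest decimal places: 1.2474 → 4 decimal places, 18.5 → 1 decimal place, 1.5384 → 4 decimal places, 2.59 → 2 decimal places; limit is 1.
Rounded to 1 decimal place: 23.9 °C.

23.9 °C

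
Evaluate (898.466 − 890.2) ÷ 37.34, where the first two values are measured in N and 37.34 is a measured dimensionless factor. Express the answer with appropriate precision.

898.466 N − 890.2 N = 8.266 N; the difference is limited to 1 decimal place (2 s.f.).
Carrying full precision, 8.266 ÷ 37.34 = 0.221371183717… N; 37.34 has 4 s.f., so the result keeps min(2, 4) = 2 s.f.
Rounded to 2 significant figures: 0.22 N.

0.22 N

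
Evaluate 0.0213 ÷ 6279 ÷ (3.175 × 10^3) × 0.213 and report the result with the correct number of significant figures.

2.28 × 10^-10

0.0213 ÷ 6279 ÷ (3.175 × 10^3) × 0.213 = 2.27575232026 × 10^-10…
Multiplication/division keeps the fewest significant figures: 0.0213 → 3 s.f., 6279 → 4 s.f., 3.175 × 10^3 → 4 s.f., 0.213 → 3 s.f.; limit is 3.
Rounded to 3 significant figures: 2.28 × 10^-10.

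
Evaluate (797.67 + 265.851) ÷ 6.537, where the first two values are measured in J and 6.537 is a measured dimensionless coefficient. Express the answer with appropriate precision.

162.7 J

797.67 J + 265.851 J = 1063.521 J; the sum is limited to 2 decimal places (6 s.f.).
Carrying full precision, 1063.521 ÷ 6.537 = 162.692519504… J; 6.537 has 4 s.f., so the result keeps min(6, 4) = 4 s.f.
Rounded to 4 significant figures: 162.7 J.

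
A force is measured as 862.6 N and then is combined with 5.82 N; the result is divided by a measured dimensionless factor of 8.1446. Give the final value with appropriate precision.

106.6 N

862.6 N + 5.82 N = 868.42 N; the sum is limited to 1 decimal place (4 s.f.).
Carrying full precision, 868.42 ÷ 8.1446 = 106.625248631… N; 8.1446 has 5 s.f., so the result keeps min(4, 5) = 4 s.f.
Rounded to 4 significant figures: 106.6 N.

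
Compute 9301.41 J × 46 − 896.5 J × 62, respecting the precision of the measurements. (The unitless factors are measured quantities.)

3.7 × 10^5 J

9301.41 × 46 = 427864.86 → 4.3 × 10^5 J (2 s.f., last digit at the 10^4 place).
896.5 × 62 = 55583 → 5.6 × 10^4 J (2 s.f., last digit at the 10^3 place).
Difference: 372281.86 J; keep the coarser place, 10^4.
Result: 3.7 × 10^5 J.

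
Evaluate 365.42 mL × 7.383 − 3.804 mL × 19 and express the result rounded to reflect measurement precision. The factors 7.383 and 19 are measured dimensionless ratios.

2626 mL

365.42 × 7.383 = 2697.89586 → 2698 mL (4 s.f., last digit at the 10^0 place).
3.804 × 19 = 72.276 → 72 mL (2 s.f., last digit at the 10^0 place).
Difference: 2625.61986 mL; keep the coarser place, 10^0.
Result: 2626 mL.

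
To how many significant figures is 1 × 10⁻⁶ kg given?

1

1 × 10⁻⁶: in scientific notation every digit of the coefficient is significant.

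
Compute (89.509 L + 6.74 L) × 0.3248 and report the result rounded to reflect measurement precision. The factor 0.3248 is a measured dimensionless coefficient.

89.509 L + 6.74 L = 96.249 L; the sum is limited to 2 decimal places (4 s.f.).
Carrying full precision, 96.249 × 0.3248 = 31.2616752 L; 0.3248 has 4 s.f., so the result keeps min(4, 4) = 4 s.f.
Rounded to 4 significant figures: 31.26 L.

31.26 L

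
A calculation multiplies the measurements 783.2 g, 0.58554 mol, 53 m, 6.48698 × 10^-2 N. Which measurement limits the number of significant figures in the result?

783.2 g → 4 s.f.; 0.58554 mol → 5 s.f.; 53 m → 2 s.f.; 6.48698 × 10^-2 N → 6 s.f.
The fewest is 2 significant figures, from 53 m.

53 m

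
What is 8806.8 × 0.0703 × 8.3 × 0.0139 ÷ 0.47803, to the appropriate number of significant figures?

1.5 × 10^2

8806.8 × 0.0703 × 8.3 × 0.0139 ÷ 0.47803 = 149.420848639…
Multiplication/division keeps the fewest significant figures: 8806.8 → 5 s.f., 0.0703 → 3 s.f., 8.3 → 2 s.f., 0.0139 → 3 s.f., 0.47803 → 5 s.f.; limit is 2.
Rounded to 2 significant figures: 1.5 × 10^2.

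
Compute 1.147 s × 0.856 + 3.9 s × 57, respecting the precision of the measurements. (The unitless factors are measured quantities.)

1.147 × 0.856 = 0.981832 → 9.82 × 10⁻¹ s (3 s.f., last digit at the 10^-3 place).
3.9 × 57 = 222.3 → 2.2 × 10² s (2 s.f., last digit at the 10^1 place).
Sum: 223.281832 s; keep the coarser place, 10^1.
Result: 2.2 × 10² s.

2.2 × 10² s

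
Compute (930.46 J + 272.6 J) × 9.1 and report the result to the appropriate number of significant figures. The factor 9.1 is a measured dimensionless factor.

1.1 × 10^4 J

930.46 J + 272.6 J = 1203.06 J; the sum is limited to 1 decimal place (5 s.f.).
Carrying full precision, 1203.06 × 9.1 = 10947.846 J; 9.1 has 2 s.f., so the result keeps min(5, 2) = 2 s.f.
Rounded to 2 significant figures: 1.1 × 10^4 J.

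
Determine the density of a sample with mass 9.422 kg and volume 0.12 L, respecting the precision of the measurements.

density = 9.422 kg ÷ 0.12 L = 78.5166666667… kg/L.
9.422 has 4 significant figures; 0.12 has 2.
Division/multiplication keeps the fewest: 2 significant figures.
Rounded: 79 kg/L.

79 kg/L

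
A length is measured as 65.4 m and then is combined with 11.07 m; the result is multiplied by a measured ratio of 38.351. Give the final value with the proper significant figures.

2.93 × 10^3 m

65.4 m + 11.07 m = 76.47 m; the sum is limited to 1 decimal place (3 s.f.).
Carrying full precision, 76.47 × 38.351 = 2932.70097 m; 38.351 has 5 s.f., so the result keeps min(3, 5) = 3 s.f.
Rounded to 3 significant figures: 2.93 × 10^3 m.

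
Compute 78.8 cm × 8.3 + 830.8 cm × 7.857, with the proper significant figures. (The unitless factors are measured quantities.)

7.18 × 10³ cm

78.8 × 8.3 = 654.04 → 6.5 × 10² cm (2 s.f., last digit at the 10^1 place).
830.8 × 7.857 = 6527.5956 → 6528 cm (4 s.f., last digit at the 10^0 place).
Sum: 7181.6356 cm; keep the coarser place, 10^1.
Result: 7.18 × 10³ cm.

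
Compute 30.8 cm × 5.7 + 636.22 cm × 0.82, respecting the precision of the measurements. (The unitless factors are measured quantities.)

30.8 × 5.7 = 175.56 → 1.8 × 10^2 cm (2 s.f., last digit at the 10^1 place).
636.22 × 0.82 = 521.7004 → 5.2 × 10^2 cm (2 s.f., last digit at the 10^1 place).
Sum: 697.2604 cm; keep the coarser place, 10^1.
Result: 7.0 × 10^2 cm.

7.0 × 10^2 cm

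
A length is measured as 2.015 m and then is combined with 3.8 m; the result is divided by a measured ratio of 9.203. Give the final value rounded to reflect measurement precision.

2.015 m + 3.8 m = 5.815 m; the sum is limited to 1 decimal place (2 s.f.).
Carrying full precision, 5.815 ÷ 9.203 = 0.631859176356… m; 9.203 has 4 s.f., so the result keeps min(2, 4) = 2 s.f.
Rounded to 2 significant figures: 0.63 m.

0.63 m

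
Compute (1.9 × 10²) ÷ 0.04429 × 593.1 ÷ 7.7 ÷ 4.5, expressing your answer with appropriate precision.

(1.9 × 10²) ÷ 0.04429 × 593.1 ÷ 7.7 ÷ 4.5 = 73429.8440327…
Multiplication/division keeps the fewest significant figures: 1.9 × 10² → 2 s.f., 0.04429 → 4 s.f., 593.1 → 4 s.f., 7.7 → 2 s.f., 4.5 → 2 s.f.; limit is 2.
Rounded to 2 significant figures: 7.3 × 10⁴.

7.3 × 10⁴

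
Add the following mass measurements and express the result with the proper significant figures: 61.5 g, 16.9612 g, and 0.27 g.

61.5 g + 16.9612 g + 0.27 g = 78.7312 g.
Addition/subtraction keeps the fewest decimal places: 61.5 → 1 decimal place, 16.9612 → 4 decimal places, 0.27 → 2 decimal places; limit is 1.
Rounded to 1 decimal place: 78.7 g.

78.7 g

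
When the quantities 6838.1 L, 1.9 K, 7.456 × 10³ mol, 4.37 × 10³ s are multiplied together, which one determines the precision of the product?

1.9 K

6838.1 L → 5 s.f.; 1.9 K → 2 s.f.; 7.456 × 10³ mol → 4 s.f.; 4.37 × 10³ s → 3 s.f.
The fewest is 2 significant figures, from 1.9 K.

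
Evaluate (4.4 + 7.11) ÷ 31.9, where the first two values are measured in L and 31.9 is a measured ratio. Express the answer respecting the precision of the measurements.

4.4 L + 7.11 L = 11.51 L; the sum is limited to 1 decimal place (3 s.f.).
Carrying full precision, 11.51 ÷ 31.9 = 0.360815047022… L; 31.9 has 3 s.f., so the result keeps min(3, 3) = 3 s.f.
Rounded to 3 significant figures: 0.361 L.

0.361 L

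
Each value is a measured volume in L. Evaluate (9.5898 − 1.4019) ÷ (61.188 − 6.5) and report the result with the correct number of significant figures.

9.5898 − 1.4019 = 8.1879, limited to 4 d.p. → 5 s.f.; 61.188 − 6.5 = 54.688, limited to 1 d.p. → 3 s.f.
Carrying full precision, 8.1879 ÷ 54.688 = 0.149720231129…; keep min(5, 3) = 3 s.f.
Rounded to 3 significant figures: 0.150.

0.150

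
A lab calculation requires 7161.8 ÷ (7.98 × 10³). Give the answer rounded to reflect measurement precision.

0.897

7161.8 ÷ (7.98 × 10³) = 0.897468671679…
Multiplication/division keeps the fewest significant figures: 7161.8 → 5 s.f., 7.98 × 10³ → 3 s.f.; limit is 3.
Rounded to 3 significant figures: 0.897.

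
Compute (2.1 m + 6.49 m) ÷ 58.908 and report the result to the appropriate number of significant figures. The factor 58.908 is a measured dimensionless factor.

2.1 m + 6.49 m = 8.59 m; the sum is limited to 1 decimal place (2 s.f.).
Carrying full precision, 8.59 ÷ 58.908 = 0.145820601616… m; 58.908 has 5 s.f., so the result keeps min(2, 5) = 2 s.f.
Rounded to 2 significant figures: 0.15 m.

0.15 m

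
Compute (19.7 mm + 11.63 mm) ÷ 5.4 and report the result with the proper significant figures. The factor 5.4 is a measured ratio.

5.8 mm

19.7 mm + 11.63 mm = 31.33 mm; the sum is limited to 1 decimal place (3 s.f.).
Carrying full precision, 31.33 ÷ 5.4 = 5.80185185185… mm; 5.4 has 2 s.f., so the result keeps min(3, 2) = 2 s.f.
Rounded to 2 significant figures: 5.8 mm.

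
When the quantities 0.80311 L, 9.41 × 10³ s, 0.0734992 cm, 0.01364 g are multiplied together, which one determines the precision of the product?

0.80311 L → 5 s.f.; 9.41 × 10³ s → 3 s.f.; 0.0734992 cm → 6 s.f.; 0.01364 g → 4 s.f.
The fewest is 3 significant figures, from 9.41 × 10³ s.

9.41 × 10³ s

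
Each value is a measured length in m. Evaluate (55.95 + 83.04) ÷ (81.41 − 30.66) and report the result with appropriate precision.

55.95 + 83.04 = 138.99, limited to 2 d.p. → 5 s.f.; 81.41 − 30.66 = 50.75, limited to 2 d.p. → 4 s.f.
Carrying full precision, 138.99 ÷ 50.75 = 2.73871921182…; keep min(5, 4) = 4 s.f.
Rounded to 4 significant figures: 2.739.

2.739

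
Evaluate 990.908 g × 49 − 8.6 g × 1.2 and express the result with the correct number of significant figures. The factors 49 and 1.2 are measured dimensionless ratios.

4.9 × 10⁴ g

990.908 × 49 = 48554.492 → 4.9 × 10⁴ g (2 s.f., last digit at the 10^3 place).
8.6 × 1.2 = 10.32 → 10. g (2 s.f., last digit at the 10^0 place).
Difference: 48544.172 g; keep the coarser place, 10^3.
Result: 4.9 × 10⁴ g.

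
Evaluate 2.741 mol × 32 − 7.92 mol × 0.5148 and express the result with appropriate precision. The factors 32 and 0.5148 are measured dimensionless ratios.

2.741 × 32 = 87.712 → 88 mol (2 s.f., last digit at the 10^0 place).
7.92 × 0.5148 = 4.077216 → 4.08 mol (3 s.f., last digit at the 10^-2 place).
Difference: 83.634784 mol; keep the coarser place, 10^0.
Result: 84 mol.

84 mol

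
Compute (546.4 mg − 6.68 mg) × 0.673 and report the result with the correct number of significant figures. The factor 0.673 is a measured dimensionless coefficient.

546.4 mg − 6.68 mg = 539.72 mg; the difference is limited to 1 decimal place (4 s.f.).
Carrying full precision, 539.72 × 0.673 = 363.23156 mg; 0.673 has 3 s.f., so the result keeps min(4, 3) = 3 s.f.
Rounded to 3 significant figures: 363 mg.

363 mg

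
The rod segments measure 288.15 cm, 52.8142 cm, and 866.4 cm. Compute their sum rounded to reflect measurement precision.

288.15 cm + 52.8142 cm + 866.4 cm = 1207.3642 cm.
Addition/subtraction keeps the fewest decimal places: 288.15 → 2 decimal places, 52.8142 → 4 decimal places, 866.4 → 1 decimal place; limit is 1.
Rounded to 1 decimal place: 1207.4 cm.

1207.4 cm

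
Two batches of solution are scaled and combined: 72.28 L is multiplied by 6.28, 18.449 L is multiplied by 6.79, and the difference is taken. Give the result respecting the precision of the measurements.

72.28 × 6.28 = 453.9184 → 454 L (3 s.f., last digit at the 10^0 place).
18.449 × 6.79 = 125.26871 → 125 L (3 s.f., last digit at the 10^0 place).
Difference: 328.64969 L; keep the coarser place, 10^0.
Result: 329 L.

329 L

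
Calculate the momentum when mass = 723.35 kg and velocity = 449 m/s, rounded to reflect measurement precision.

momentum = 723.35 kg × 449 m/s = 324784.15 kg·m/s.
723.35 has 5 significant figures; 449 has 3.
Division/multiplication keeps the fewest: 3 significant figures.
Rounded: 3.25 × 10^5 kg·m/s.

3.25 × 10^5 kg·m/s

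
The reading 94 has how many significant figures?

94: every digit is nonzero and significant.

2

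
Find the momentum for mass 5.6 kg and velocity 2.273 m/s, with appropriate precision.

13 kg·m/s

momentum = 5.6 kg × 2.273 m/s = 12.7288 kg·m/s.
5.6 has 2 significant figures; 2.273 has 4.
Division/multiplication keeps the fewest: 2 significant figures.
Rounded: 13 kg·m/s.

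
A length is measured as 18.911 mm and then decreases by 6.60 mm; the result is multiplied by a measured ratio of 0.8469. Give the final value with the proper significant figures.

10.43 mm

18.911 mm − 6.60 mm = 12.311 mm; the difference is limited to 2 decimal places (4 s.f.).
Carrying full precision, 12.311 × 0.8469 = 10.4261859 mm; 0.8469 has 4 s.f., so the result keeps min(4, 4) = 4 s.f.
Rounded to 4 significant figures: 10.43 mm.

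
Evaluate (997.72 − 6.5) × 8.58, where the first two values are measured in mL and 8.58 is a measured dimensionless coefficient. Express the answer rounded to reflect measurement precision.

8.50 × 10³ mL

997.72 mL − 6.5 mL = 991.22 mL; the difference is limited to 1 decimal place (4 s.f.).
Carrying full precision, 991.22 × 8.58 = 8504.6676 mL; 8.58 has 3 s.f., so the result keeps min(4, 3) = 3 s.f.
Rounded to 3 significant figures: 8.50 × 10³ mL.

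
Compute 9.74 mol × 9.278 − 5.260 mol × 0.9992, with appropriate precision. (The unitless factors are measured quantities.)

9.74 × 9.278 = 90.36772 → 90.4 mol (3 s.f., last digit at the 10^-1 place).
5.260 × 0.9992 = 5.255792 → 5.256 mol (4 s.f., last digit at the 10^-3 place).
Difference: 85.111928 mol; keep the coarser place, 10^-1.
Result: 85.1 mol.

85.1 mol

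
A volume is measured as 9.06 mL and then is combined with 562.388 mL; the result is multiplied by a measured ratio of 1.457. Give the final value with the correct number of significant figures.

9.06 mL + 562.388 mL = 571.448 mL; the sum is limited to 2 decimal places (5 s.f.).
Carrying full precision, 571.448 × 1.457 = 832.599736 mL; 1.457 has 4 s.f., so the result keeps min(5, 4) = 4 s.f.
Rounded to 4 significant figures: 832.6 mL.

832.6 mL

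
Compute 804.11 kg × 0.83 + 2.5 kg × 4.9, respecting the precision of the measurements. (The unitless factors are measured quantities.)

804.11 × 0.83 = 667.4113 → 6.7 × 10² kg (2 s.f., last digit at the 10^1 place).
2.5 × 4.9 = 12.25 → 12 kg (2 s.f., last digit at the 10^0 place).
Sum: 679.6613 kg; keep the coarser place, 10^1.
Result: 6.8 × 10² kg.

6.8 × 10² kg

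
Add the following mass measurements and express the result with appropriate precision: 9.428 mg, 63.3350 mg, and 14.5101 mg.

9.428 mg + 63.3350 mg + 14.5101 mg = 87.2731 mg.
Addition/subtraction keeps the fewest decimal places: 9.428 → 3 decimal places, 63.3350 → 4 decimal places, 14.5101 → 4 decimal places; limit is 3.
Rounded to 3 decimal places: 87.273 mg.

87.273 mg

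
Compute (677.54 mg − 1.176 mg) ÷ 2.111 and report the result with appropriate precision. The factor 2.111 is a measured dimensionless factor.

3.204 × 10² mg

677.54 mg − 1.176 mg = 676.364 mg; the difference is limited to 2 decimal places (5 s.f.).
Carrying full precision, 676.364 ÷ 2.111 = 320.399810516… mg; 2.111 has 4 s.f., so the result keeps min(5, 4) = 4 s.f.
Rounded to 4 significant figures: 3.204 × 10² mg.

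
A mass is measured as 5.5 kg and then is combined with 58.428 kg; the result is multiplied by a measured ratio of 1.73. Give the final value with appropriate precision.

1.11 × 10² kg

5.5 kg + 58.428 kg = 63.928 kg; the sum is limited to 1 decimal place (3 s.f.).
Carrying full precision, 63.928 × 1.73 = 110.59544 kg; 1.73 has 3 s.f., so the result keeps min(3, 3) = 3 s.f.
Rounded to 3 significant figures: 1.11 × 10² kg.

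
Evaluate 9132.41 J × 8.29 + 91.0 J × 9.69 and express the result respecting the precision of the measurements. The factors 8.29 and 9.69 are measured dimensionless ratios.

7.66 × 10^4 J

9132.41 × 8.29 = 75707.6789 → 7.57 × 10^4 J (3 s.f., last digit at the 10^2 place).
91.0 × 9.69 = 881.79 → 882 J (3 s.f., last digit at the 10^0 place).
Sum: 76589.4689 J; keep the coarser place, 10^2.
Result: 7.66 × 10^4 J.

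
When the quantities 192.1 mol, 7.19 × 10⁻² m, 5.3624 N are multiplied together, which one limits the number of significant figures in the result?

192.1 mol → 4 s.f.; 7.19 × 10⁻² m → 3 s.f.; 5.3624 N → 5 s.f.
The fewest is 3 significant figures, from 7.19 × 10⁻² m.

7.19 × 10⁻² m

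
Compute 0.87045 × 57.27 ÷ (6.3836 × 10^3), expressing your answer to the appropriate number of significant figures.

0.007809

0.87045 × 57.27 ÷ (6.3836 × 10^3) = 0.00780917844163…
Multiplication/division keeps the fewest significant figures: 0.87045 → 5 s.f., 57.27 → 4 s.f., 6.3836 × 10^3 → 5 s.f.; limit is 4.
Rounded to 4 significant figures: 0.007809.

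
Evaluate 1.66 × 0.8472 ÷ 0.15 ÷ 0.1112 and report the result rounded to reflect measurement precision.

1.66 × 0.8472 ÷ 0.15 ÷ 0.1112 = 84.3136690647…
Multiplication/division keeps the fewest significant figures: 1.66 → 3 s.f., 0.8472 → 4 s.f., 0.15 → 2 s.f., 0.1112 → 4 s.f.; limit is 2.
Rounded to 2 significant figures: 84.

84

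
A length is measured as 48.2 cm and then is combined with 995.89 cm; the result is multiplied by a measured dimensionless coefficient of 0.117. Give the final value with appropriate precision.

122 cm

48.2 cm + 995.89 cm = 1044.09 cm; the sum is limited to 1 decimal place (5 s.f.).
Carrying full precision, 1044.09 × 0.117 = 122.15853 cm; 0.117 has 3 s.f., so the result keeps min(5, 3) = 3 s.f.
Rounded to 3 significant figures: 122 cm.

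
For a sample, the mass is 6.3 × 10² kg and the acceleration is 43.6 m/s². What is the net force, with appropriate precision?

net force = 6.3 × 10² kg × 43.6 m/s² = 27468 N.
6.3 × 10² has 2 significant figures; 43.6 has 3.
Division/multiplication keeps the fewest: 2 significant figures.
Rounded: 2.7 × 10⁴ N.

2.7 × 10⁴ N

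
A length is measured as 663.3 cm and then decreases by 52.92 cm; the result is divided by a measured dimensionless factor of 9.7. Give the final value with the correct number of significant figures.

63 cm

663.3 cm − 52.92 cm = 610.38 cm; the difference is limited to 1 decimal place (4 s.f.).
Carrying full precision, 610.38 ÷ 9.7 = 62.9257731959… cm; 9.7 has 2 s.f., so the result keeps min(4, 2) = 2 s.f.
Rounded to 2 significant figures: 63 cm.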